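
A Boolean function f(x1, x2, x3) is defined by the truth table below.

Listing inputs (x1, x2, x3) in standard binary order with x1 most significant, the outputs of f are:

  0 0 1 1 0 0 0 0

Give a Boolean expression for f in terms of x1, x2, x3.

f=1 on 2 inputs: (0,1,0), (0,1,1). Reading each as a conjunction of literals (¬x1·x2·¬x3, ¬x1·x2·x3) and taking the OR gives the canonical DNF.

f(x1, x2, x3) = ((not x1 and x2) and not x3) or ((not x1 and x2) and x3)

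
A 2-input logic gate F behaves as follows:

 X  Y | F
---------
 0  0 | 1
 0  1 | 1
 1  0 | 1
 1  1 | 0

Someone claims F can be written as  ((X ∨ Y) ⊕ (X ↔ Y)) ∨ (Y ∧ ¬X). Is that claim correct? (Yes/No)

Test each input against both F and the formula:
  X=0, Y=0: formula gives 1, F = 1 ✓
  X=0, Y=1: formula gives 1, F = 1 ✓
  X=1, Y=0: formula gives 1, F = 1 ✓
  X=1, Y=1: formula gives 0, F = 0 ✓
No disagreement on any input; they are logically equivalent.

Yes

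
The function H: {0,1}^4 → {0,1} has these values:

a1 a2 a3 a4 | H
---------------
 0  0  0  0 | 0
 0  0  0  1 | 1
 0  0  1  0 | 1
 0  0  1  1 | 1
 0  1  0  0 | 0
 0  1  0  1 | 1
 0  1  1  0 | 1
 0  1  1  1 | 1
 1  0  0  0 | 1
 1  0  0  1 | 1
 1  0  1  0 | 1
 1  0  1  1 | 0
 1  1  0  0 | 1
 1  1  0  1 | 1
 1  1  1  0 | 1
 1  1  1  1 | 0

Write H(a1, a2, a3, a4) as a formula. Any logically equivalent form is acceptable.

H(a1, a2, a3, a4) = ((((((a1' · a2') · a3') · a4') + (((a1' · a2) · a3') · a4')) + (((a1 · a2') · a3) · a4)) + (((a1 · a2) · a3) · a4))'

The 0-rows are (0,0,0,0), (0,1,0,0), (1,0,1,1), (1,1,1,1). Take each as a conjunction (¬a1·¬a2·¬a3·¬a4, ¬a1·a2·¬a3·¬a4, a1·¬a2·a3·a4, a1·a2·a3·a4), form their disjunction, and complement — that gives a formula that is 1 everywhere H is.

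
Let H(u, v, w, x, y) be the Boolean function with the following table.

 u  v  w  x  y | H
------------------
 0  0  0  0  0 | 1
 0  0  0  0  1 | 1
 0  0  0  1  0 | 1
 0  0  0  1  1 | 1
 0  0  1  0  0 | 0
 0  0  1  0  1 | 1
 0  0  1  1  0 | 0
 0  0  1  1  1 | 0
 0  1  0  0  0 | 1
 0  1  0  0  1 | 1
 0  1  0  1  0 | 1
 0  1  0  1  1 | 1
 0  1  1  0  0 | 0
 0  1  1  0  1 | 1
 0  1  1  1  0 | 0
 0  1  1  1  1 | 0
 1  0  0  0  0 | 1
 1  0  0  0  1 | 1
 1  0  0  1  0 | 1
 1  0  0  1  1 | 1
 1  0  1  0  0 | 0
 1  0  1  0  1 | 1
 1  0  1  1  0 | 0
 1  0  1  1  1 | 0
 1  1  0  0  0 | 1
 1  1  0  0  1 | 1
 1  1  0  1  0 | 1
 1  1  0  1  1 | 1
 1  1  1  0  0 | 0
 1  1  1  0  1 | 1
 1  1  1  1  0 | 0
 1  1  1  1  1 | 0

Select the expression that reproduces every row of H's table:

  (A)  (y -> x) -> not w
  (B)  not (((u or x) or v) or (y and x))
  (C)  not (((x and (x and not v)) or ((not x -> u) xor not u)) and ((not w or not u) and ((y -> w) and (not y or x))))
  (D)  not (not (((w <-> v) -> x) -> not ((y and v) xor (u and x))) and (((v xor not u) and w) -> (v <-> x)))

(B): at (0,0,0,1,0) it gives 0, but H = 1 — eliminated.
(C): at (0,0,0,0,0) it gives 0, but H = 1 — eliminated.
(D): at (0,0,1,0,0) it gives 1, but H = 0 — eliminated.
That leaves (A). Evaluating it on every row reproduces the table of H exactly.

A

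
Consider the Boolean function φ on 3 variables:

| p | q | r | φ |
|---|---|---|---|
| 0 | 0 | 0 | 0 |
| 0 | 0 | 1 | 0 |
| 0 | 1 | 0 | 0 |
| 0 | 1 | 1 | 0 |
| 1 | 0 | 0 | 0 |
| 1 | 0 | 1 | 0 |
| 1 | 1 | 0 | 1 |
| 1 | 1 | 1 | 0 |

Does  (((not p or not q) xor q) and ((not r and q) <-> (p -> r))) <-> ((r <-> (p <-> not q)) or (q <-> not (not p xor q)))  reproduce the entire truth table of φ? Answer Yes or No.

Check the formula against φ row by row:
  p=0, q=0, r=0: formula gives 0, φ = 0 ✓
  p=0, q=0, r=1: formula gives 0, φ = 0 ✓
  p=0, q=1, r=0: formula gives 0, φ = 0 ✓
  p=0, q=1, r=1: formula gives 0, φ = 0 ✓
  p=1, q=0, r=0: formula gives 0, φ = 0 ✓
  …
  p=1, q=1, r=0: formula gives 0, but φ = 1 ✗
A single disagreement suffices: at (1,1,0) they differ, so the formula does not compute φ.

No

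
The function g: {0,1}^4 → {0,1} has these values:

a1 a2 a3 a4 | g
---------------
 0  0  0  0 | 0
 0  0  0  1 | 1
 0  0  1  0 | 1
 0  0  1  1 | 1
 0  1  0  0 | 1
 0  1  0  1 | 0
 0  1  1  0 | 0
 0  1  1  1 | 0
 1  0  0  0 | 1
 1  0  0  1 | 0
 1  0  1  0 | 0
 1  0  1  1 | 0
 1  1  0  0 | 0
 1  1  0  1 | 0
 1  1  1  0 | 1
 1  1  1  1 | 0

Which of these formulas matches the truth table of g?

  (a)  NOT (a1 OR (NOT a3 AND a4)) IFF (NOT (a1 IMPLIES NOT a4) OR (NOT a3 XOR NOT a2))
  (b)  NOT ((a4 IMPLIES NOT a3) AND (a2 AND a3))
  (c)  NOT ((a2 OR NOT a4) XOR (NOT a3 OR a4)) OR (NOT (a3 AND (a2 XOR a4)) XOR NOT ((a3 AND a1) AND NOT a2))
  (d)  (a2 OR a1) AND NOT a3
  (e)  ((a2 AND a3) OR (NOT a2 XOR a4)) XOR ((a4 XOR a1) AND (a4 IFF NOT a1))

(b) disagrees with g on (0,0,0,0) (formula → 1, table → 0); rule it out.
(c) disagrees with g on (0,0,0,0) (formula → 1, table → 0); rule it out.
(d) disagrees with g on (0,0,0,1) (formula → 0, table → 1); rule it out.
(e) disagrees with g on (0,0,0,0) (formula → 1, table → 0); rule it out.
(a) is the remaining candidate, and it agrees with g on all 16 inputs.

a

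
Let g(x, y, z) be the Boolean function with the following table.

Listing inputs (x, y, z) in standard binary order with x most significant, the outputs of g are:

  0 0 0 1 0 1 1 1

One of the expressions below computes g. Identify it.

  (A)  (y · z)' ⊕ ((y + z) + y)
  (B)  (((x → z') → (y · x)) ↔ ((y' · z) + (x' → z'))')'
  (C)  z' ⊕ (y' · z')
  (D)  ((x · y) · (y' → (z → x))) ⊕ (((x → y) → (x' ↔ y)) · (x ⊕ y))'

(A): at (0,0,0) it gives 1, but g = 0 — eliminated.
(C): at (0,1,0) it gives 1, but g = 0 — eliminated.
(D): at (0,0,0) it gives 1, but g = 0 — eliminated.
That leaves (B). Evaluating it on every row reproduces the table of g exactly.

B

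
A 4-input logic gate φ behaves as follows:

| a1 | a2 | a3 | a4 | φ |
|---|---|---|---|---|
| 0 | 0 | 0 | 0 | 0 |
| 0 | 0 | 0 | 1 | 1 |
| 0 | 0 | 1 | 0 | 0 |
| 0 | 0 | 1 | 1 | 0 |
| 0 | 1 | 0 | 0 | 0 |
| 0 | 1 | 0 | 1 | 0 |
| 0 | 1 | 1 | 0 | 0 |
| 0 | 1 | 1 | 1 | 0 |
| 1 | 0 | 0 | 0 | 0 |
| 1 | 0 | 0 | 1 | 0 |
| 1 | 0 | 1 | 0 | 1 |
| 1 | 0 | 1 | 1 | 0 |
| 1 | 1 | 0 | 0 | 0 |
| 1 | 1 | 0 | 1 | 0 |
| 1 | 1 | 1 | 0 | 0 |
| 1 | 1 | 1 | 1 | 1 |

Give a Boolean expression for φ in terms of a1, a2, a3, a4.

φ=1 on 3 inputs: (0,0,0,1), (1,0,1,0), (1,1,1,1). Reading each as a conjunction of literals (¬a1·¬a2·¬a3·a4, a1·¬a2·a3·¬a4, a1·a2·a3·a4) and taking the OR gives the canonical DNF.

φ(a1, a2, a3, a4) = ((((~a1 & ~a2) & ~a3) & a4) | (((a1 & ~a2) & a3) & ~a4)) | (((a1 & a2) & a3) & a4)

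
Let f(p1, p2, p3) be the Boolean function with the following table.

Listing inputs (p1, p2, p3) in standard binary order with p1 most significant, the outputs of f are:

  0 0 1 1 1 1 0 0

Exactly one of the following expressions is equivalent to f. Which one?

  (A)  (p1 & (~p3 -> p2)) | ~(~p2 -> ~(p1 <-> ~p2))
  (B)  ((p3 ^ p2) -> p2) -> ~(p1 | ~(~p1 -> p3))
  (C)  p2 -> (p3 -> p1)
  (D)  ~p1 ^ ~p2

D

(A): at (0,1,0) it gives 0, but f = 1 — eliminated.
(B): at (0,0,1) it gives 1, but f = 0 — eliminated.
(C): at (0,0,0) it gives 1, but f = 0 — eliminated.
Only (D) survives; checking it on all 8 rows confirms it matches f.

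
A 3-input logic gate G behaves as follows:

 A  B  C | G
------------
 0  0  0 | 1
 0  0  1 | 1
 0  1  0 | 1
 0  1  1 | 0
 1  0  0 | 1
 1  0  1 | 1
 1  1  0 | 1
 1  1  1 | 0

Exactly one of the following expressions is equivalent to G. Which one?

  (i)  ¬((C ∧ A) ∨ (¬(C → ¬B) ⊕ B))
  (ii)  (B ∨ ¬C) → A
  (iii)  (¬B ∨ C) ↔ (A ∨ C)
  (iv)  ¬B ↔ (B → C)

(i) fails at (0,1,0): the formula yields 0, G is 1.
(ii) fails at (0,0,0): the formula yields 0, G is 1.
(iii) fails at (0,0,0): the formula yields 0, G is 1.
Only (iv) survives; checking it on all 8 rows confirms it matches G.

iv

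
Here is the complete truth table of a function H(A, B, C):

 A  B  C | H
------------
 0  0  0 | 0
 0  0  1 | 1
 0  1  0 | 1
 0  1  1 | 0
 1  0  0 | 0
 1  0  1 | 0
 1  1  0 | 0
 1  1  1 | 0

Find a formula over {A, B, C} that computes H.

H(A, B, C) = ((NOT A AND NOT B) AND C) OR ((NOT A AND B) AND NOT C)

H=1 on 2 inputs: (0,0,1), (0,1,0). Reading each as a conjunction of literals (¬A·¬B·C, ¬A·B·¬C) and taking the OR gives the canonical DNF.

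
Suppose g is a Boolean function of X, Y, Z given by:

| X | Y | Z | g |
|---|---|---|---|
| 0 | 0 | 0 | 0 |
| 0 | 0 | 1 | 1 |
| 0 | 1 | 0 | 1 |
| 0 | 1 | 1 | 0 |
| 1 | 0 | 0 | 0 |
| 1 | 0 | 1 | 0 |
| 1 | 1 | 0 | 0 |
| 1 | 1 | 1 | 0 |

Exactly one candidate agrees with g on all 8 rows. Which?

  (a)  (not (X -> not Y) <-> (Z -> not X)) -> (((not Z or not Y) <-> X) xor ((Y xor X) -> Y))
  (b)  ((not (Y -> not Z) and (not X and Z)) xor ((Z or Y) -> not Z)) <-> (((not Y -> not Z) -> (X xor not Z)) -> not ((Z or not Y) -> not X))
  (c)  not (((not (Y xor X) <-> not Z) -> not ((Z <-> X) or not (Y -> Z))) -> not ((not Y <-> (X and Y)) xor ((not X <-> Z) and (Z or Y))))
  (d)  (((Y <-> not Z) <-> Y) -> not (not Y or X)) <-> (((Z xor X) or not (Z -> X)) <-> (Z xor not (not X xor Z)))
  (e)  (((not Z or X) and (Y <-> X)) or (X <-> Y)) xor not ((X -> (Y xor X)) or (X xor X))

c

(a) disagrees with g on (0,0,0) (formula → 1, table → 0); rule it out.
(b) disagrees with g on (0,1,0) (formula → 0, table → 1); rule it out.
(d) disagrees with g on (0,0,1) (formula → 0, table → 1); rule it out.
(e) disagrees with g on (0,0,0) (formula → 1, table → 0); rule it out.
That leaves (c). Evaluating it on every row reproduces the table of g exactly.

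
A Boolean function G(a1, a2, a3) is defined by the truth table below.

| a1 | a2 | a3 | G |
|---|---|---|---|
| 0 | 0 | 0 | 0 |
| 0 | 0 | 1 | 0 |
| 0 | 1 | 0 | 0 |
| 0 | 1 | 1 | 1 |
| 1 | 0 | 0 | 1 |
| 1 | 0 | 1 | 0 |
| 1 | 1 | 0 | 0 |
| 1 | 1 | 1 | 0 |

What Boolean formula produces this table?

G(a1, a2, a3) = ((~a1 & a2) & a3) | ((a1 & ~a2) & ~a3)

G=1 on 2 inputs: (0,1,1), (1,0,0). Reading each as a conjunction of literals (¬a1·a2·a3, a1·¬a2·¬a3) and taking the OR gives the canonical DNF.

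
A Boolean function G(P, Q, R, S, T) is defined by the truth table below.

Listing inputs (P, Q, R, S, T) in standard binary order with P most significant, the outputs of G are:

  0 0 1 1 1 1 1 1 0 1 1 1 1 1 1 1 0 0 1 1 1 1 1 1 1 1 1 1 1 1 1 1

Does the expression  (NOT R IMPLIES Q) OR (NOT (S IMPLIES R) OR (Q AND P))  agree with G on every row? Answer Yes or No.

Check the formula against G row by row:
  P=0, Q=0, R=0, S=0, T=0: formula gives 0, G = 0 ✓
  P=0, Q=0, R=0, S=0, T=1: formula gives 0, G = 0 ✓
  P=0, Q=0, R=0, S=1, T=0: formula gives 1, G = 1 ✓
  P=0, Q=0, R=0, S=1, T=1: formula gives 1, G = 1 ✓
  …
  P=0, Q=1, R=0, S=0, T=0: formula gives 1, but G = 0 ✗
Since they disagree at (0,1,0,0,0), the expression is not a correct formula for G.

No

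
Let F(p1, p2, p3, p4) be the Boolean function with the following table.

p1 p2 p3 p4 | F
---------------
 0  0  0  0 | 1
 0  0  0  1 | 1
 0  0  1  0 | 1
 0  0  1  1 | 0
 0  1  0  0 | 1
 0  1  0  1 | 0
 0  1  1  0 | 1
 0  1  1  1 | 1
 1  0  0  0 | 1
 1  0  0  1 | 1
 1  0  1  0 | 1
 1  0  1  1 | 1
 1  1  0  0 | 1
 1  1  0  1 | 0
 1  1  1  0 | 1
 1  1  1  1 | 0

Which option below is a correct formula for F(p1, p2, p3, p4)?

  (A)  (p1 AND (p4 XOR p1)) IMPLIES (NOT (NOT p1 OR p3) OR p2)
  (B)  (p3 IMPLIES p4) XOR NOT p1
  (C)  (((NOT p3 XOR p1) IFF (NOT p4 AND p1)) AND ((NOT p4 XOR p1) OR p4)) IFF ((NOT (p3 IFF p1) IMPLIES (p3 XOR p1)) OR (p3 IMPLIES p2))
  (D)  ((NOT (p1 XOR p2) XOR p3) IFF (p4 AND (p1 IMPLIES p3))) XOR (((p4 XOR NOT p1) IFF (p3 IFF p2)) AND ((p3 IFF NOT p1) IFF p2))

D

(A) disagrees with F on (0,0,1,1) (formula → 1, table → 0); rule it out.
(B) disagrees with F on (0,0,0,0) (formula → 0, table → 1); rule it out.
(C) disagrees with F on (0,0,0,0) (formula → 0, table → 1); rule it out.
Only (D) survives; checking it on all 16 rows confirms it matches F.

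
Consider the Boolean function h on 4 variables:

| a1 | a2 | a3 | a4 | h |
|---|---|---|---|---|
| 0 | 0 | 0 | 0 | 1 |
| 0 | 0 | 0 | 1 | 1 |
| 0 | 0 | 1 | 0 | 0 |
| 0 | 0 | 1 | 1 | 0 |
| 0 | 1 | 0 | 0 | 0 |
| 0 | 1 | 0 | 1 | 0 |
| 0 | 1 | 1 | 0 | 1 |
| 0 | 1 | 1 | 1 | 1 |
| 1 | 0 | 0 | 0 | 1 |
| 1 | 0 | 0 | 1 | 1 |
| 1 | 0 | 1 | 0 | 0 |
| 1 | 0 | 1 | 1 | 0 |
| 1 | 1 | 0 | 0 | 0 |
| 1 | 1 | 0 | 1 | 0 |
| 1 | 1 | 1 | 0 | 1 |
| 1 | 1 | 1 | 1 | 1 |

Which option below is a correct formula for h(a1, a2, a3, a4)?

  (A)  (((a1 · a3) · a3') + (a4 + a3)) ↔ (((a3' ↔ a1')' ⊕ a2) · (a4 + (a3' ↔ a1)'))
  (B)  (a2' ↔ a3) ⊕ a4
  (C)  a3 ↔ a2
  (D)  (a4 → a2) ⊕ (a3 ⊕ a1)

(A) fails at (0,0,0,1): the formula yields 0, h is 1.
(B) fails at (0,0,0,0): the formula yields 0, h is 1.
(D) fails at (0,0,0,1): the formula yields 0, h is 1.
Only (C) survives; checking it on all 16 rows confirms it matches h.

C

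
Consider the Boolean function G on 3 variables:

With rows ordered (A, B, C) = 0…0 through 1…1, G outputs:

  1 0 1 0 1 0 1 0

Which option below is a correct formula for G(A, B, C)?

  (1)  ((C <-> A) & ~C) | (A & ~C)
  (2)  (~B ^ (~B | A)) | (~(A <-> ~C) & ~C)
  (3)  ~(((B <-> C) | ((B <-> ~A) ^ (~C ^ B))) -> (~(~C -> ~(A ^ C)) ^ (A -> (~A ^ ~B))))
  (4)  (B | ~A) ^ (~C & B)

(2) fails at (1,0,0): the formula yields 0, G is 1.
(3) fails at (0,0,0): the formula yields 0, G is 1.
(4) fails at (0,0,1): the formula yields 1, G is 0.
Only (1) survives; checking it on all 8 rows confirms it matches G.

1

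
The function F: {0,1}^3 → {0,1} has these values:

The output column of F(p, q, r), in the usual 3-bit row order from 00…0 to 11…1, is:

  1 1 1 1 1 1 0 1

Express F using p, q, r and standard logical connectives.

Only row (1,1,0) gives 0. So F is 1 everywhere except there — the complement of the minterm p·q·¬r.

F(p, q, r) = ¬((p ∧ q) ∧ ¬r)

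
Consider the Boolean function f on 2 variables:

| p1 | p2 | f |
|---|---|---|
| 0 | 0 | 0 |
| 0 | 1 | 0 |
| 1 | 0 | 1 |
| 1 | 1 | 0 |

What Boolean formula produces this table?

f is 1 on exactly one input, (1,0), whose minterm is p1·¬p2. So f is just that conjunction.

f(p1, p2) = p1 & ~p2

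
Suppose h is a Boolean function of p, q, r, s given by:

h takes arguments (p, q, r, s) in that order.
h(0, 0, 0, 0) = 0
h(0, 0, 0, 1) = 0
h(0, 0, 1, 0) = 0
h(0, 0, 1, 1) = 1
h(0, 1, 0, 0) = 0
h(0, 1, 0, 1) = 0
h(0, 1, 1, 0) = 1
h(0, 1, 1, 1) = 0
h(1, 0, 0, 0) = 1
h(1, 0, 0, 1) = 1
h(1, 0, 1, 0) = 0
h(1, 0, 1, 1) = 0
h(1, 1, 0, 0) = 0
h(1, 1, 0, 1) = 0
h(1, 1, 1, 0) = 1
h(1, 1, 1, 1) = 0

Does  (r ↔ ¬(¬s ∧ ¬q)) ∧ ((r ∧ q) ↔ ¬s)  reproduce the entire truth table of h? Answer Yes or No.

Evaluate (r ↔ ¬(¬s ∧ ¬q)) ∧ ((r ∧ q) ↔ ¬s) on each row and compare to h:
  p=0, q=0, r=0, s=0: formula gives 0, h = 0 ✓
  p=0, q=0, r=0, s=1: formula gives 0, h = 0 ✓
  p=0, q=0, r=1, s=0: formula gives 0, h = 0 ✓
  p=0, q=0, r=1, s=1: formula gives 1, h = 1 ✓
  …
  p=1, q=0, r=0, s=0: formula gives 0, but h = 1 ✗
Since they disagree at (1,0,0,0), the expression is not a correct formula for h.

No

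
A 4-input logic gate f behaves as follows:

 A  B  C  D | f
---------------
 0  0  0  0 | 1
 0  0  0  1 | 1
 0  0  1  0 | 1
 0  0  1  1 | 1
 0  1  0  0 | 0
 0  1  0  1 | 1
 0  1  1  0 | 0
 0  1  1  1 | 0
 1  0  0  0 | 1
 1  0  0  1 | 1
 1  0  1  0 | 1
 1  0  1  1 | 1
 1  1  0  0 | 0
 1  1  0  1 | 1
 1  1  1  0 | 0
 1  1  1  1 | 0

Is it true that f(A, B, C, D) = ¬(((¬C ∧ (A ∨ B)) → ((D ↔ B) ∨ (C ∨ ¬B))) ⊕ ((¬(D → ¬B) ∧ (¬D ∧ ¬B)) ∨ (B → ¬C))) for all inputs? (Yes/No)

Test each input against both f and the formula:
  A=0, B=0, C=0, D=0: formula gives 1, f = 1 ✓
  A=0, B=0, C=0, D=1: formula gives 1, f = 1 ✓
  A=0, B=0, C=1, D=0: formula gives 1, f = 1 ✓
  A=0, B=0, C=1, D=1: formula gives 1, f = 1 ✓
  … (the remaining 12 rows also agree.)
All 16 rows match — the expression computes f exactly.

Yes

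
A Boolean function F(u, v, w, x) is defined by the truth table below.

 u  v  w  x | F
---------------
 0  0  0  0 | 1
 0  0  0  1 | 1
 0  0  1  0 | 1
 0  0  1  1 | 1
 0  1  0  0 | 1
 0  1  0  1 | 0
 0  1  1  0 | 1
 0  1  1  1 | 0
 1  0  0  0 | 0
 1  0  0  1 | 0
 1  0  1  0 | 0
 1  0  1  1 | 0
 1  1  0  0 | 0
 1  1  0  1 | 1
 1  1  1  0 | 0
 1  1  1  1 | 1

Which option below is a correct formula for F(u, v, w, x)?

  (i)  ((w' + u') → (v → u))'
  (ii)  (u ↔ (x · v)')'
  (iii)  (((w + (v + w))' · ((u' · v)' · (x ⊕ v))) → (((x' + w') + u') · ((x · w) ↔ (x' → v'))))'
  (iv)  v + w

(i): at (0,0,0,0) it gives 0, but F = 1 — eliminated.
(iii): at (0,0,0,0) it gives 0, but F = 1 — eliminated.
(iv): at (0,0,0,0) it gives 0, but F = 1 — eliminated.
Only (ii) survives; checking it on all 16 rows confirms it matches F.

ii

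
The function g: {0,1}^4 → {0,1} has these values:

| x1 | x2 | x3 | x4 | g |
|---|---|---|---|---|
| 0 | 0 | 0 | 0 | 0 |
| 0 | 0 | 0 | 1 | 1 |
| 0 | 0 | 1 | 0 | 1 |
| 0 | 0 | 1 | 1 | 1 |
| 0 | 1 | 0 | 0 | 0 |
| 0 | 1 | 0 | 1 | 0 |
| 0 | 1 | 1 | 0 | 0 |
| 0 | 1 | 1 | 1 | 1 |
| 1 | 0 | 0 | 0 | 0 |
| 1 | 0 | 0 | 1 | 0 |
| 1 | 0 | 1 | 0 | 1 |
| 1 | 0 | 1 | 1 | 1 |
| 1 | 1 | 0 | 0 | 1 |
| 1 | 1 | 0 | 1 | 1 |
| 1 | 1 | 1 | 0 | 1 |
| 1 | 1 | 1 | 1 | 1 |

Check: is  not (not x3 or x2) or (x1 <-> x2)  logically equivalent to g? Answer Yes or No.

No

Test each input against both g and the formula:
  x1=0, x2=0, x3=0, x4=0: formula gives 1, but g = 0 ✗
Row (0,0,0,0) is a counterexample, so the formula is not equivalent to g.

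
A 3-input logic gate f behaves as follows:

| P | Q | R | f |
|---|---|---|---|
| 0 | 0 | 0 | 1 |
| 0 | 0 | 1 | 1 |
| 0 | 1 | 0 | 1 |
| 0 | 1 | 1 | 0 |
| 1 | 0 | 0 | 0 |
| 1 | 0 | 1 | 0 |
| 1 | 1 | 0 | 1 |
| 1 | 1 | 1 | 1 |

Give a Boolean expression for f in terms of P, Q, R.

f(P, Q, R) = ¬((((¬P ∧ Q) ∧ R) ∨ ((P ∧ ¬Q) ∧ ¬R)) ∨ ((P ∧ ¬Q) ∧ R))

The 0-rows are (0,1,1), (1,0,0), (1,0,1). Take each as a conjunction (¬P·Q·R, P·¬Q·¬R, P·¬Q·R), form their disjunction, and complement — that gives a formula that is 1 everywhere f is.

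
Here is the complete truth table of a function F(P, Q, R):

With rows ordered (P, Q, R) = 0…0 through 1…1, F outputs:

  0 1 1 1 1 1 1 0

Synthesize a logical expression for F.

There are just 2 zero rows: (0,0,0), (1,1,1). Their minterms are ¬P·¬Q·¬R, P·Q·R; the OR of those covers precisely the 0-outputs, and negating it yields F.

F(P, Q, R) = NOT (((NOT P AND NOT Q) AND NOT R) OR ((P AND Q) AND R))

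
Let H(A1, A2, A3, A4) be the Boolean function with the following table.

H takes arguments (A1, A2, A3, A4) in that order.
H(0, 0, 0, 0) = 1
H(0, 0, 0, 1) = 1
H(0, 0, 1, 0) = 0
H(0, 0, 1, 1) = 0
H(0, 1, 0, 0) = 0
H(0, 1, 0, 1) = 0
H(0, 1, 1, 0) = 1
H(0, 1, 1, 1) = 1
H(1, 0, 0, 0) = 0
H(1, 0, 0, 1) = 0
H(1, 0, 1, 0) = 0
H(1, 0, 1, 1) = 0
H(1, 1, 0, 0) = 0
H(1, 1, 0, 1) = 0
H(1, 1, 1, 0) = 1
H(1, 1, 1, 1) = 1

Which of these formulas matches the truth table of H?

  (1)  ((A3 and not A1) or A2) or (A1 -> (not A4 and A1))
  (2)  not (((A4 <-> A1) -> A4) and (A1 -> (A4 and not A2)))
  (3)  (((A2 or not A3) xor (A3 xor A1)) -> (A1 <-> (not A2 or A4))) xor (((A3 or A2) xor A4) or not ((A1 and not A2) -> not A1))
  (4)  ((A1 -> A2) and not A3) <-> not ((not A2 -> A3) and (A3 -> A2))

(1) disagrees with H on (0,0,1,0) (formula → 1, table → 0); rule it out.
(2) disagrees with H on (0,0,0,1) (formula → 0, table → 1); rule it out.
(3) disagrees with H on (0,0,0,0) (formula → 0, table → 1); rule it out.
Only (4) survives; checking it on all 16 rows confirms it matches H.

4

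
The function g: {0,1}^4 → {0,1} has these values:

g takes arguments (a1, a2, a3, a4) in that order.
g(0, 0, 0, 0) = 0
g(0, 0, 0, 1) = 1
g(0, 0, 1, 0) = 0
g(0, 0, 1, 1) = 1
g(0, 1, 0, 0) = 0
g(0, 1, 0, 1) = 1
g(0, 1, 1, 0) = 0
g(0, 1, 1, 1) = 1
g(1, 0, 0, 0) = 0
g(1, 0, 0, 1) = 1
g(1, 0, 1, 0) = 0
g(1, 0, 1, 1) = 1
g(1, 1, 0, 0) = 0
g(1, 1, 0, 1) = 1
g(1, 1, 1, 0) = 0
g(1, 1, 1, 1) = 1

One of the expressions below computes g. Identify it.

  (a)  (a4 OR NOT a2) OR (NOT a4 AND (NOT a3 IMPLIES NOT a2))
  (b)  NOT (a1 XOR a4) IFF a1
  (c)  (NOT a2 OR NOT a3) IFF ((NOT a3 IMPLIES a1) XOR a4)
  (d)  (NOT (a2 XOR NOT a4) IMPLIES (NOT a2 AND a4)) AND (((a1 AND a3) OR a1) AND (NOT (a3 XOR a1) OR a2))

b

(a) disagrees with g on (0,0,0,0) (formula → 1, table → 0); rule it out.
(c) disagrees with g on (0,0,1,0) (formula → 1, table → 0); rule it out.
(d) disagrees with g on (0,0,0,1) (formula → 0, table → 1); rule it out.
(b) is the remaining candidate, and it agrees with g on all 16 inputs.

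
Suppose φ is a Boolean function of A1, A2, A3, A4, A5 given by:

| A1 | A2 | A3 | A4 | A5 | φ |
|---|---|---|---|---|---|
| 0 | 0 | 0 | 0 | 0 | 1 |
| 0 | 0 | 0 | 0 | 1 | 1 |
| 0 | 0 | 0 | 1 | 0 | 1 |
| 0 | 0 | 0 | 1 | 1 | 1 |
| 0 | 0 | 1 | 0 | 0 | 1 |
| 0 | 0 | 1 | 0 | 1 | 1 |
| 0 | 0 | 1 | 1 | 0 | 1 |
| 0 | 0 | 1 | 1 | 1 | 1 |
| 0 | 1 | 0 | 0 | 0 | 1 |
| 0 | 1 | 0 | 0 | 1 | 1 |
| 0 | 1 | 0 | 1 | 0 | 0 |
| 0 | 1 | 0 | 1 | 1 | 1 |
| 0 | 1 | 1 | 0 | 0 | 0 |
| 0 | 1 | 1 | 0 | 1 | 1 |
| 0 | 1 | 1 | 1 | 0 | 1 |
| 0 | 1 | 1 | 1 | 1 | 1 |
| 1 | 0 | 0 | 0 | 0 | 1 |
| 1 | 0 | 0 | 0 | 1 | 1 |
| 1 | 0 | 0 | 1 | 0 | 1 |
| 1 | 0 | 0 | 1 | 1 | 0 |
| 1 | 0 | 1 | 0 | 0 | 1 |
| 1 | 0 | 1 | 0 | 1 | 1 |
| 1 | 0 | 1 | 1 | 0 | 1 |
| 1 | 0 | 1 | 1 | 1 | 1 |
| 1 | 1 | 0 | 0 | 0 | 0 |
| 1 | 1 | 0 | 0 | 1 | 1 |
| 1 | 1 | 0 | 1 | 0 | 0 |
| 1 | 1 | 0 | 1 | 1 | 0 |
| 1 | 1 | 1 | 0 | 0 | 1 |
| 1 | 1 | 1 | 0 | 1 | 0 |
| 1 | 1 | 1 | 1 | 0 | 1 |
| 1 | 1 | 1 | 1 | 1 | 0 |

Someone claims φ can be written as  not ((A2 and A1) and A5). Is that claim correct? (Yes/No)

Check the formula against φ row by row:
  A1=0, A2=0, A3=0, A4=0, A5=0: formula gives 1, φ = 1 ✓
  A1=0, A2=0, A3=0, A4=0, A5=1: formula gives 1, φ = 1 ✓
  A1=0, A2=0, A3=0, A4=1, A5=0: formula gives 1, φ = 1 ✓
  A1=0, A2=0, A3=0, A4=1, A5=1: formula gives 1, φ = 1 ✓
  …
  A1=0, A2=1, A3=0, A4=1, A5=0: formula gives 1, but φ = 0 ✗
Since they disagree at (0,1,0,1,0), the expression is not a correct formula for φ.

No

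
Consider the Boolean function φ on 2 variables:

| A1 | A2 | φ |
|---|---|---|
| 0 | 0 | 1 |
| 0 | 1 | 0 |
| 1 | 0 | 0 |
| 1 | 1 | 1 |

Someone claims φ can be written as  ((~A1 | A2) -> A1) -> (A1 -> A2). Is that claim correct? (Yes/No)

Check the formula against φ row by row:
  A1=0, A2=0: formula gives 1, φ = 1 ✓
  A1=0, A2=1: formula gives 1, but φ = 0 ✗
Since they disagree at (0,1), the expression is not a correct formula for φ.

No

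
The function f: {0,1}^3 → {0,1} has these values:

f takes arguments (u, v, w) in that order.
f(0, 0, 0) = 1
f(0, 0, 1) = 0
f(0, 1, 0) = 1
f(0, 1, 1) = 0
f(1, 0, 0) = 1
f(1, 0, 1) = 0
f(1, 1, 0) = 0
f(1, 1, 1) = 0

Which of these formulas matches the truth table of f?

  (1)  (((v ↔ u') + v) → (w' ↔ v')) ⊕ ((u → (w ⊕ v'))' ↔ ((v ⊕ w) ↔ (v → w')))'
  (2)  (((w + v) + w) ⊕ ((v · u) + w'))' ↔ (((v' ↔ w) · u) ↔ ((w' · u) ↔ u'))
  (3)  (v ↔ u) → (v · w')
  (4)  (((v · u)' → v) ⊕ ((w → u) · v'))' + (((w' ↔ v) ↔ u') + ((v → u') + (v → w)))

(2) fails at (0,0,0): the formula yields 0, f is 1.
(3) fails at (0,0,0): the formula yields 0, f is 1.
(4) fails at (0,0,1): the formula yields 1, f is 0.
Only (1) survives; checking it on all 8 rows confirms it matches f.

1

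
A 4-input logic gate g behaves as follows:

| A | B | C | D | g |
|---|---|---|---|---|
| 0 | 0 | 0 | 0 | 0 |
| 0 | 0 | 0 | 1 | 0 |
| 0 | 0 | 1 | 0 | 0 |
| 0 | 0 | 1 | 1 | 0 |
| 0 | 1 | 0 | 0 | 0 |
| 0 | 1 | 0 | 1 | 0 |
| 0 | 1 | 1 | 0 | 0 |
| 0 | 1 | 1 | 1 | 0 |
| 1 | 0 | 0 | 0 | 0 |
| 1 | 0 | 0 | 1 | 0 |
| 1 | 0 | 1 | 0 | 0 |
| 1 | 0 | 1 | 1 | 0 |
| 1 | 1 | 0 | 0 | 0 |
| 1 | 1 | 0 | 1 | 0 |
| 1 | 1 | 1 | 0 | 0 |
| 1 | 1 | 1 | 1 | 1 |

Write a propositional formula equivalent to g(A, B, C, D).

The output is 1 only when every input is 1 — the AND of all inputs.

g(A, B, C, D) = ((A & B) & C) & D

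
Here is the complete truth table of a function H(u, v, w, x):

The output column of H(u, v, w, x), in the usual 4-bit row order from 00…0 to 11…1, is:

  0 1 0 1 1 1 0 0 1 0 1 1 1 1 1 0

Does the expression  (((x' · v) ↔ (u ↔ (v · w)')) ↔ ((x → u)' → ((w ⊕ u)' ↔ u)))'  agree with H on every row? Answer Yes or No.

Check the formula against H row by row:
  u=0, v=0, w=0, x=0: formula gives 0, H = 0 ✓
  u=0, v=0, w=0, x=1: formula gives 1, H = 1 ✓
  u=0, v=0, w=1, x=0: formula gives 0, H = 0 ✓
  u=0, v=0, w=1, x=1: formula gives 0, but H = 1 ✗
A single disagreement suffices: at (0,0,1,1) they differ, so the formula does not compute H.

No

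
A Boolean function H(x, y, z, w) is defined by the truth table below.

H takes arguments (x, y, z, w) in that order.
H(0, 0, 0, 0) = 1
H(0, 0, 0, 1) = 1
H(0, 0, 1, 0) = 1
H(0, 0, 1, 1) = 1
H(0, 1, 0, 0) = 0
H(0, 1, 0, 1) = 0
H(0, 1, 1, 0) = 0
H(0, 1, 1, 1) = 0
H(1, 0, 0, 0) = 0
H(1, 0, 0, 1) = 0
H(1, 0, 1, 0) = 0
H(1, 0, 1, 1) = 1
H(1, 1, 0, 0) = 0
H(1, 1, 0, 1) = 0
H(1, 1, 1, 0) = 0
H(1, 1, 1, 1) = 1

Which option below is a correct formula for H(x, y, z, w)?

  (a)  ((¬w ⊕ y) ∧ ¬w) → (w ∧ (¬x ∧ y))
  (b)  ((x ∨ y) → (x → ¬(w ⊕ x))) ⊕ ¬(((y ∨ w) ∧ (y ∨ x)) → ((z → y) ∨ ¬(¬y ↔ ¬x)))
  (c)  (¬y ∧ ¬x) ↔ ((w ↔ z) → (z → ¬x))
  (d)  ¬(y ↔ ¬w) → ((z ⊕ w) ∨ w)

c

(a) disagrees with H on (0,0,0,0) (formula → 0, table → 1); rule it out.
(b) disagrees with H on (0,1,0,0) (formula → 1, table → 0); rule it out.
(d) disagrees with H on (0,0,0,0) (formula → 0, table → 1); rule it out.
(c) is the remaining candidate, and it agrees with H on all 16 inputs.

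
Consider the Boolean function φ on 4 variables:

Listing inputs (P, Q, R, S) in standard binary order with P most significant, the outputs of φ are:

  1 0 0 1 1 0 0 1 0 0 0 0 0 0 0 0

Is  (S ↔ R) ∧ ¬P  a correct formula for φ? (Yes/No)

Test each input against both φ and the formula:
  P=0, Q=0, R=0, S=0: formula gives 1, φ = 1 ✓
  P=0, Q=0, R=0, S=1: formula gives 0, φ = 0 ✓
  P=0, Q=0, R=1, S=0: formula gives 0, φ = 0 ✓
  P=0, Q=0, R=1, S=1: formula gives 1, φ = 1 ✓
  …and likewise for the remaining 12 rows.
Every row agrees, so the formula is equivalent.

Yes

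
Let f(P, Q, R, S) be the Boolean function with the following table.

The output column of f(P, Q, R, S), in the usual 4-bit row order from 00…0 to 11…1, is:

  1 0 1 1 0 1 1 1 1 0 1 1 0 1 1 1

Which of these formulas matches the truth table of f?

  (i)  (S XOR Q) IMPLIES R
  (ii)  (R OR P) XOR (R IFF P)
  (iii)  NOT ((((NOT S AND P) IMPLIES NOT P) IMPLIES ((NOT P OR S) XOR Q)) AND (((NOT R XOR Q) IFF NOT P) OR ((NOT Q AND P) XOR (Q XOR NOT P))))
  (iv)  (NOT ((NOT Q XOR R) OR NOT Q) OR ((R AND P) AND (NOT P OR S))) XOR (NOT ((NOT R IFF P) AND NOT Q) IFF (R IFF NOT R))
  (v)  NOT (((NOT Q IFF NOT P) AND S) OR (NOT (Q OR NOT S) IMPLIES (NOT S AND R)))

i

(ii): at (0,0,0,1) it gives 1, but f = 0 — eliminated.
(iii): at (0,0,0,0) it gives 0, but f = 1 — eliminated.
(iv): at (0,0,0,0) it gives 0, but f = 1 — eliminated.
(v): at (0,0,0,0) it gives 0, but f = 1 — eliminated.
That leaves (i). Evaluating it on every row reproduces the table of f exactly.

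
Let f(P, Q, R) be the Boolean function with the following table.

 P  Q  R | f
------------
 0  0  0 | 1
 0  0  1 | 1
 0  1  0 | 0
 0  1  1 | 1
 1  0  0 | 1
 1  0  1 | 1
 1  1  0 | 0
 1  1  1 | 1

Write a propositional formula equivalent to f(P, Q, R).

The 0-rows are (0,1,0), (1,1,0). Take each as a conjunction (¬P·Q·¬R, P·Q·¬R), form their disjunction, and complement — that gives a formula that is 1 everywhere f is.

f(P, Q, R) = not (((not P and Q) and not R) or ((P and Q) and not R))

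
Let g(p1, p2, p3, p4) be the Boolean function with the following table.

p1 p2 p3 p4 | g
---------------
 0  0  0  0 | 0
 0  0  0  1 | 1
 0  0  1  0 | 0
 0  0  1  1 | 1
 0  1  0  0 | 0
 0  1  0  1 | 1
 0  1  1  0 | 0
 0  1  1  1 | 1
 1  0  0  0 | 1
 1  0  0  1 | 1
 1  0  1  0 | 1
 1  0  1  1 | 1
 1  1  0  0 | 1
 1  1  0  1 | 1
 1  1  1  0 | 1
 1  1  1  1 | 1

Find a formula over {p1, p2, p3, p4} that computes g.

g(p1, p2, p3, p4) = not ((((((not p1 and not p2) and not p3) and not p4) or (((not p1 and not p2) and p3) and not p4)) or (((not p1 and p2) and not p3) and not p4)) or (((not p1 and p2) and p3) and not p4))

g is 0 on only 4 rows — (0,0,0,0), (0,0,1,0), (0,1,0,0), (0,1,1,0). Writing each as a minterm (¬p1·¬p2·¬p3·¬p4, ¬p1·¬p2·p3·¬p4, ¬p1·p2·¬p3·¬p4, ¬p1·p2·p3·¬p4) and OR-ing them characterizes exactly where g=0, so g is the negation of that disjunction.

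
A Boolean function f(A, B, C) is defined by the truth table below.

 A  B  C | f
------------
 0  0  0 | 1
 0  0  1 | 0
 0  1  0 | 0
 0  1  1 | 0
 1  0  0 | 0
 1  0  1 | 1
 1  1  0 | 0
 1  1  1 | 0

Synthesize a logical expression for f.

f(A, B, C) = ((A' · B') · C') + ((A · B') · C)

f=1 on 2 inputs: (0,0,0), (1,0,1). Reading each as a conjunction of literals (¬A·¬B·¬C, A·¬B·C) and taking the OR gives the canonical DNF.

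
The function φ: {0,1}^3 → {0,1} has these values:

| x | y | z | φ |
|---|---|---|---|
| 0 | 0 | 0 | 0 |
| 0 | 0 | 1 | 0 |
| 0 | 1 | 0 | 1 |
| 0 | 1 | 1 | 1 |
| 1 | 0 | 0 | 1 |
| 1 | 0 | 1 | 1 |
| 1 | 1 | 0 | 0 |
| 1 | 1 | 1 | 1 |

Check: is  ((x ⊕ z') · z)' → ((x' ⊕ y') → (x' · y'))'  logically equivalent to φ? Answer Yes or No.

Evaluate ((x ⊕ z') · z)' → ((x' ⊕ y') → (x' · y'))' on each row and compare to φ:
  x=0, y=0, z=0: formula gives 0, φ = 0 ✓
  x=0, y=0, z=1: formula gives 0, φ = 0 ✓
  x=0, y=1, z=0: formula gives 1, φ = 1 ✓
  x=0, y=1, z=1: formula gives 1, φ = 1 ✓
  x=1, y=0, z=0: formula gives 1, φ = 1 ✓
  …and likewise for the remaining 3 rows.
No disagreement on any input; they are logically equivalent.

Yes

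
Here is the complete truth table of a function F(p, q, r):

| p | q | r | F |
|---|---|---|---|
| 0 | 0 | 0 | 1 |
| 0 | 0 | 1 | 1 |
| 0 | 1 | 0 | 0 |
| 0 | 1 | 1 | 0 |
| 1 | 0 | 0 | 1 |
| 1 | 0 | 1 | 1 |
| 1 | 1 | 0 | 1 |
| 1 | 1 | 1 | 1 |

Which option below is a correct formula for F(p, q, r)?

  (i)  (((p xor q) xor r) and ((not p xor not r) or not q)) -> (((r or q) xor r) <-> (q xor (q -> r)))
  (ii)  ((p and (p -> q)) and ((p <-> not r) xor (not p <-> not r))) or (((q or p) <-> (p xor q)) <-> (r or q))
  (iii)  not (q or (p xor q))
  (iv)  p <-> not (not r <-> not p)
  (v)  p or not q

(i) disagrees with F on (0,0,1) (formula → 0, table → 1); rule it out.
(ii) disagrees with F on (0,0,0) (formula → 0, table → 1); rule it out.
(iii) disagrees with F on (1,0,0) (formula → 0, table → 1); rule it out.
(iv) disagrees with F on (0,0,1) (formula → 0, table → 1); rule it out.
(v) is the remaining candidate, and it agrees with F on all 8 inputs.

v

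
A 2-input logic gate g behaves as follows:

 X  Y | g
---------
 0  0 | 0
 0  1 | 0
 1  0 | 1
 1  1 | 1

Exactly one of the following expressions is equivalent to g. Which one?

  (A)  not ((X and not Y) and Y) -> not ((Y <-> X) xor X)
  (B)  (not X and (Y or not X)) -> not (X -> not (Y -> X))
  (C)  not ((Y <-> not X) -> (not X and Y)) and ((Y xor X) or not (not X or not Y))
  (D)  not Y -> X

(A): at (0,1) it gives 1, but g = 0 — eliminated.
(C): at (1,1) it gives 0, but g = 1 — eliminated.
(D): at (0,1) it gives 1, but g = 0 — eliminated.
Only (B) survives; checking it on all 4 rows confirms it matches g.

B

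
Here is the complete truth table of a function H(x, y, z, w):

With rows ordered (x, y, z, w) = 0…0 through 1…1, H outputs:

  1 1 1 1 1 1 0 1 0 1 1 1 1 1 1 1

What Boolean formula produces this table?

H(x, y, z, w) = ((((x' · y) · z) · w') + (((x · y') · z') · w'))'

H is 0 on only 2 rows — (0,1,1,0), (1,0,0,0). Writing each as a minterm (¬x·y·z·¬w, x·¬y·¬z·¬w) and OR-ing them characterizes exactly where H=0, so H is the negation of that disjunction.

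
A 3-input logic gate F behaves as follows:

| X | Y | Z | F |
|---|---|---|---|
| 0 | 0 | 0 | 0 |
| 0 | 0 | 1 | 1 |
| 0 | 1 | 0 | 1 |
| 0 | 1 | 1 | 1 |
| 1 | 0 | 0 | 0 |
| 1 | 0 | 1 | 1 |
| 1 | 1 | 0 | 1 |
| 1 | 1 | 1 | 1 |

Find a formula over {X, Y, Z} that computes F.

F(X, Y, Z) = (((X' · Y') · Z') + ((X · Y') · Z'))'

F is 0 on only 2 rows — (0,0,0), (1,0,0). Writing each as a minterm (¬X·¬Y·¬Z, X·¬Y·¬Z) and OR-ing them characterizes exactly where F=0, so F is the negation of that disjunction.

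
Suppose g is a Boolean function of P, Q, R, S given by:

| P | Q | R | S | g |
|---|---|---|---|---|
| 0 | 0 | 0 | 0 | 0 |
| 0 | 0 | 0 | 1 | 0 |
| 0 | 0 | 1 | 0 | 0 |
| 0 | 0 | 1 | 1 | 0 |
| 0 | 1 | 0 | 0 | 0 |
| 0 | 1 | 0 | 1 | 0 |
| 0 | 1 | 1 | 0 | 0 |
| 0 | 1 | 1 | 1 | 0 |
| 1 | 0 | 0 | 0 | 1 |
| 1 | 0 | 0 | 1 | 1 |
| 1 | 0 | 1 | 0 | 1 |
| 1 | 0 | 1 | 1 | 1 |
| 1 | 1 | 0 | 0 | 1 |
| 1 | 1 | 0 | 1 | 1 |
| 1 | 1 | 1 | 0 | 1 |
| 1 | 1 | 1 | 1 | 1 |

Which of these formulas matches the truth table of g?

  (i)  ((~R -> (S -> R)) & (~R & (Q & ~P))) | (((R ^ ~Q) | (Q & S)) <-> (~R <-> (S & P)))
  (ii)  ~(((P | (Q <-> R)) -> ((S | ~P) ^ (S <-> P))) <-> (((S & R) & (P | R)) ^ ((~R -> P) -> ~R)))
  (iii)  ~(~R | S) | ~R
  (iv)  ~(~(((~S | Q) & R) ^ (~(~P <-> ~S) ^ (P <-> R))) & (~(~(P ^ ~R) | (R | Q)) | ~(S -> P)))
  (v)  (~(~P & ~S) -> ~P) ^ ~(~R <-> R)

v

(i) disagrees with g on (0,1,0,0) (formula → 1, table → 0); rule it out.
(ii) disagrees with g on (0,0,0,0) (formula → 1, table → 0); rule it out.
(iii) disagrees with g on (0,0,0,0) (formula → 1, table → 0); rule it out.
(iv) disagrees with g on (0,0,0,0) (formula → 1, table → 0); rule it out.
That leaves (v). Evaluating it on every row reproduces the table of g exactly.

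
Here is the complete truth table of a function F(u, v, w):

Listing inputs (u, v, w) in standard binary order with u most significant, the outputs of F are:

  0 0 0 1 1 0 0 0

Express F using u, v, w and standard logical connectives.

F(u, v, w) = ((not u and v) and w) or ((u and not v) and not w)

Collect the rows where F=1 — (0,1,1), (1,0,0) — and write one minterm per row: ¬u·v·w, u·¬v·¬w. Their union (logical OR) reproduces the table exactly.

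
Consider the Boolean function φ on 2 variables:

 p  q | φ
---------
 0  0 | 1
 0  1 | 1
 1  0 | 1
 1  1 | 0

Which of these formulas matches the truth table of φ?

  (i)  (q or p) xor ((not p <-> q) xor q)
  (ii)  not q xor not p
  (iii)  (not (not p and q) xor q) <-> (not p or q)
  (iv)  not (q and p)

iv

(i) fails at (0,0): the formula yields 0, φ is 1.
(ii) fails at (0,0): the formula yields 0, φ is 1.
(iii) fails at (1,0): the formula yields 0, φ is 1.
Only (iv) survives; checking it on all 4 rows confirms it matches φ.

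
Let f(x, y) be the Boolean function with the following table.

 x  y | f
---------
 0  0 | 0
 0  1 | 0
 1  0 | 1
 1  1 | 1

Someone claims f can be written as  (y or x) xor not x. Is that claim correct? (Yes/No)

No

Test each input against both f and the formula:
  x=0, y=0: formula gives 1, but f = 0 ✗
Since they disagree at (0,0), the expression is not a correct formula for f.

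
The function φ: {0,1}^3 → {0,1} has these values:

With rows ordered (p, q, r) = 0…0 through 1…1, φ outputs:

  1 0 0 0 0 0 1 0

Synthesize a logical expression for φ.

φ=1 on 2 inputs: (0,0,0), (1,1,0). Reading each as a conjunction of literals (¬p·¬q·¬r, p·q·¬r) and taking the OR gives the canonical DNF.

φ(p, q, r) = ((p' · q') · r') + ((p · q) · r')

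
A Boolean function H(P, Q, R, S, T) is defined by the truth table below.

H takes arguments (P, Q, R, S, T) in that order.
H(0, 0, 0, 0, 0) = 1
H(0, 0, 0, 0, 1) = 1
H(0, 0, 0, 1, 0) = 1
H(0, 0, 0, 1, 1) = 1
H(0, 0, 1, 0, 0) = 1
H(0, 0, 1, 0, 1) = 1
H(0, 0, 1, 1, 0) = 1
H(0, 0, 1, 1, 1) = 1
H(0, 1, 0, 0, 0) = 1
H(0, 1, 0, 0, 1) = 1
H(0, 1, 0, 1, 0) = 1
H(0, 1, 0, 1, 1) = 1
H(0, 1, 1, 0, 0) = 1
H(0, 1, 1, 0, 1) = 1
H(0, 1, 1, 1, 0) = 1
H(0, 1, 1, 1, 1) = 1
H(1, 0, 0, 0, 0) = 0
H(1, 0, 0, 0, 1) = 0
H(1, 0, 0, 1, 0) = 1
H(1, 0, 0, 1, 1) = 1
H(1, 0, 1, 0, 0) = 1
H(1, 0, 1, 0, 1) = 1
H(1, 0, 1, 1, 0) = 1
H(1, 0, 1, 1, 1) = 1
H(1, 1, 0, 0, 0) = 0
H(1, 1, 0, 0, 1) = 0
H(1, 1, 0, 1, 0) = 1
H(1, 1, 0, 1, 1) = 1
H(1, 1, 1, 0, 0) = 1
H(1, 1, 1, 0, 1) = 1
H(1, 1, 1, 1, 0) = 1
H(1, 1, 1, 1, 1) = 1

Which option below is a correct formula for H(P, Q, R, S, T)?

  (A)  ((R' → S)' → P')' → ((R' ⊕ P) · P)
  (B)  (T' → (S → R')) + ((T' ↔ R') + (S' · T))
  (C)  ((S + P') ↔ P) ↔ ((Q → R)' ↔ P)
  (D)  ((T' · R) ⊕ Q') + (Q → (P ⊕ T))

(B) fails at (0,0,1,1,0): the formula yields 0, H is 1.
(C) fails at (0,0,0,0,0): the formula yields 0, H is 1.
(D) fails at (0,1,0,0,0): the formula yields 0, H is 1.
Only (A) survives; checking it on all 32 rows confirms it matches H.

A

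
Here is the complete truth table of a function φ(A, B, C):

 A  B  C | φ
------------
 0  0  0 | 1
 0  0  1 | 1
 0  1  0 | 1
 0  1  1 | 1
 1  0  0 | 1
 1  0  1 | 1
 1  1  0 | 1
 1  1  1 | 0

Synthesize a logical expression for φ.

The output is 0 only when every input is 1 — NAND of all inputs.

φ(A, B, C) = NOT ((A AND B) AND C)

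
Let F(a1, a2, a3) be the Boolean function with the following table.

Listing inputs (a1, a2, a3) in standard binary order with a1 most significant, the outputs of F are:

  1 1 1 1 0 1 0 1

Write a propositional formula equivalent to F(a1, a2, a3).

F(a1, a2, a3) = not (((a1 and not a2) and not a3) or ((a1 and a2) and not a3))

The 0-rows are (1,0,0), (1,1,0). Take each as a conjunction (a1·¬a2·¬a3, a1·a2·¬a3), form their disjunction, and complement — that gives a formula that is 1 everywhere F is.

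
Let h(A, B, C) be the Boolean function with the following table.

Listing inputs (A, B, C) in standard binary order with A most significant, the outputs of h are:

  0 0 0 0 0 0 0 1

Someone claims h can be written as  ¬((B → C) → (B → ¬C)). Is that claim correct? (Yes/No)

No

Test each input against both h and the formula:
  A=0, B=0, C=0: formula gives 0, h = 0 ✓
  A=0, B=0, C=1: formula gives 0, h = 0 ✓
  A=0, B=1, C=0: formula gives 0, h = 0 ✓
  A=0, B=1, C=1: formula gives 1, but h = 0 ✗
A single disagreement suffices: at (0,1,1) they differ, so the formula does not compute h.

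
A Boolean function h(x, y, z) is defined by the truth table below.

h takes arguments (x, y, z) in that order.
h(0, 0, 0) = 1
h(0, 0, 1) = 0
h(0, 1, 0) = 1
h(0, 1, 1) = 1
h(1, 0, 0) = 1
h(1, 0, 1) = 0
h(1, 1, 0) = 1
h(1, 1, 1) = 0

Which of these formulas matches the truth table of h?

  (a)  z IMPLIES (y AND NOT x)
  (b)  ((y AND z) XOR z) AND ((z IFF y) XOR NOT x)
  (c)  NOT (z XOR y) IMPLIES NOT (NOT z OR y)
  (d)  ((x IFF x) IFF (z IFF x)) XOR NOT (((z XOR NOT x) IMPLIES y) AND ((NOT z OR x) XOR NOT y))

a

(b): at (0,0,0) it gives 0, but h = 1 — eliminated.
(c): at (0,0,0) it gives 0, but h = 1 — eliminated.
(d): at (0,0,0) it gives 0, but h = 1 — eliminated.
(a) is the remaining candidate, and it agrees with h on all 8 inputs.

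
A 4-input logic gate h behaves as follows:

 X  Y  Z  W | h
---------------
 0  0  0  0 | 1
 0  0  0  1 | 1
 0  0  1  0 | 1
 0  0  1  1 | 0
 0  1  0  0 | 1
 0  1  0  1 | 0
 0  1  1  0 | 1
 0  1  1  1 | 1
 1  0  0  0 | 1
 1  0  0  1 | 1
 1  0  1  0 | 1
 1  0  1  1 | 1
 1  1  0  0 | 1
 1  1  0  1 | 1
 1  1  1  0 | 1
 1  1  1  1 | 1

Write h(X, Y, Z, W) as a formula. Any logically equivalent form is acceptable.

The 0-rows are (0,0,1,1), (0,1,0,1). Take each as a conjunction (¬X·¬Y·Z·W, ¬X·Y·¬Z·W), form their disjunction, and complement — that gives a formula that is 1 everywhere h is.

h(X, Y, Z, W) = not ((((not X and not Y) and Z) and W) or (((not X and Y) and not Z) and W))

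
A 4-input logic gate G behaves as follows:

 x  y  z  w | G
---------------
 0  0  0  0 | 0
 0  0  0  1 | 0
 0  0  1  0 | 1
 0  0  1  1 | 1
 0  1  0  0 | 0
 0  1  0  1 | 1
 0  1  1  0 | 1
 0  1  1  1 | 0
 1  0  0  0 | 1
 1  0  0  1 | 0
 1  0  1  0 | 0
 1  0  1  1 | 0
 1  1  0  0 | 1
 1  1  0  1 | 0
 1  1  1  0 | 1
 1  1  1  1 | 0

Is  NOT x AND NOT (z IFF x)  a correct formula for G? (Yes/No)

No

Test each input against both G and the formula:
  x=0, y=0, z=0, w=0: formula gives 0, G = 0 ✓
  x=0, y=0, z=0, w=1: formula gives 0, G = 0 ✓
  x=0, y=0, z=1, w=0: formula gives 1, G = 1 ✓
  x=0, y=0, z=1, w=1: formula gives 1, G = 1 ✓
  …
  x=0, y=1, z=0, w=1: formula gives 0, but G = 1 ✗
A single disagreement suffices: at (0,1,0,1) they differ, so the formula does not compute G.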